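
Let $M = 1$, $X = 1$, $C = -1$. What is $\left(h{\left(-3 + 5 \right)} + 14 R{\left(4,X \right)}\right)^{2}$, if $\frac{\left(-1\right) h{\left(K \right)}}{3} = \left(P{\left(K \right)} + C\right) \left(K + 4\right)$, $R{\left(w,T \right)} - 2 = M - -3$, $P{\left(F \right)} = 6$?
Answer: $36$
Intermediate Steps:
$R{\left(w,T \right)} = 6$ ($R{\left(w,T \right)} = 2 + \left(1 - -3\right) = 2 + \left(1 + 3\right) = 2 + 4 = 6$)
$h{\left(K \right)} = -60 - 15 K$ ($h{\left(K \right)} = - 3 \left(6 - 1\right) \left(K + 4\right) = - 3 \cdot 5 \left(4 + K\right) = - 3 \left(20 + 5 K\right) = -60 - 15 K$)
$\left(h{\left(-3 + 5 \right)} + 14 R{\left(4,X \right)}\right)^{2} = \left(\left(-60 - 15 \left(-3 + 5\right)\right) + 14 \cdot 6\right)^{2} = \left(\left(-60 - 30\right) + 84\right)^{2} = \left(-90 + 84\right)^{2} = \left(-6\right)^{2} = 36$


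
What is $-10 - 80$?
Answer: $-90$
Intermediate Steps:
$-10 - 80 = -90$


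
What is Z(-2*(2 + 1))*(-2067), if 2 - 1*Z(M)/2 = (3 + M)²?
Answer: 28938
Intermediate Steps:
Z(M) = 4 - 2*(3 + M)²
Z(-2*(2 + 1))*(-2067) = (4 - 2*(3 - 2*(2 + 1))²)*(-2067) = (4 - 2*(3 - 2*3)²)*(-2067) = (4 - 2*(3 - 6)²)*(-2067) = (4 - 2*(-3)²)*(-2067) = (4 - 2*9)*(-2067) = (4 - 18)*(-2067) = -14*(-2067) = 28938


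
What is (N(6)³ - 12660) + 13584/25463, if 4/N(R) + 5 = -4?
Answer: -234993318716/18562527 ≈ -12660.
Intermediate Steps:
N(R) = -4/9 (N(R) = 4/(-5 - 4) = 4/(-9) = 4*(-⅑) = -4/9)
(N(6)³ - 12660) + 13584/25463 = ((-4/9)³ - 12660) + 13584/25463 = (-64/729 - 12660) + 13584*(1/25463) = -9229204/729 + 13584/25463 = -234993318716/18562527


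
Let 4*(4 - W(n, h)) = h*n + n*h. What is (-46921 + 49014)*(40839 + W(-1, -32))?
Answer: 85450911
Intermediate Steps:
W(n, h) = 4 - h*n/2 (W(n, h) = 4 - (h*n + n*h)/4 = 4 - (h*n + h*n)/4 = 4 - h*n/2)
(-46921 + 49014)*(40839 + W(-1, -32)) = (-46921 + 49014)*(40839 + (4 - 1/2*(-32)*(-1))) = 2093*(40839 + (4 - 16)) = 2093*(40839 - 12) = 2093*40827 = 85450911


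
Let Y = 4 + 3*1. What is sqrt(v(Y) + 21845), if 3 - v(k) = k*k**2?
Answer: sqrt(21505) ≈ 146.65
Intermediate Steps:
Y = 7 (Y = 4 + 3 = 7)
v(k) = 3 - k**3 (v(k) = 3 - k*k**2 = 3 - k**3)
sqrt(v(Y) + 21845) = sqrt((3 - 1*7**3) + 21845) = sqrt((3 - 1*343) + 21845) = sqrt((3 - 343) + 21845) = sqrt(-340 + 21845) = sqrt(21505)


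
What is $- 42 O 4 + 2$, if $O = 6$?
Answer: $-1006$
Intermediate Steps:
$- 42 O 4 + 2 = - 42 \cdot 6 \cdot 4 + 2 = \left(-42\right) 24 + 2 = -1008 + 2 = -1006$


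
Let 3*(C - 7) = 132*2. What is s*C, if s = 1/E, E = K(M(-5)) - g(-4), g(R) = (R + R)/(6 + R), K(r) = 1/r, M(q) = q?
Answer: 25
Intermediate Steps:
K(r) = 1/r
C = 95 (C = 7 + (132*2)/3 = 7 + (⅓)*264 = 7 + 88 = 95)
g(R) = 2*R/(6 + R) (g(R) = (2*R)/(6 + R) = 2*R/(6 + R))
E = 19/5 (E = 1/(-5) - 2*(-4)/(6 - 4) = -⅕ - 2*(-4)/2 = -⅕ - 1*(-4) = -⅕ + 4 = 19/5 ≈ 3.8000)
s = 5/19 (s = 1/(19/5) = 5/19 ≈ 0.26316)
s*C = (5/19)*95 = 25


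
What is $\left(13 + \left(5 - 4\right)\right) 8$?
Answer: $112$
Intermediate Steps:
$\left(13 + \left(5 - 4\right)\right) 8 = \left(13 + 1\right) 8 = 14 \cdot 8 = 112$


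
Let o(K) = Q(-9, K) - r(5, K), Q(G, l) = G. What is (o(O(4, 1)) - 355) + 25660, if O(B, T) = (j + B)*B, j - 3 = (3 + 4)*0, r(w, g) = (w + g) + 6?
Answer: 25257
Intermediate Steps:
r(w, g) = 6 + g + w (r(w, g) = (g + w) + 6 = 6 + g + w)
j = 3 (j = 3 + (3 + 4)*0 = 3 + 7*0 = 3 + 0 = 3)
O(B, T) = B*(3 + B) (O(B, T) = (3 + B)*B = B*(3 + B))
o(K) = -20 - K (o(K) = -9 - (6 + K + 5) = -9 - (11 + K) = -9 + (-11 - K) = -20 - K)
(o(O(4, 1)) - 355) + 25660 = ((-20 - 4*(3 + 4)) - 355) + 25660 = ((-20 - 4*7) - 355) + 25660 = ((-20 - 1*28) - 355) + 25660 = ((-20 - 28) - 355) + 25660 = (-48 - 355) + 25660 = -403 + 25660 = 25257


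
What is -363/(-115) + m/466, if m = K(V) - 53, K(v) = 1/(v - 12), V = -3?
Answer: 244583/80385 ≈ 3.0426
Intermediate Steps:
K(v) = 1/(-12 + v)
m = -796/15 (m = 1/(-12 - 3) - 53 = 1/(-15) - 53 = -1/15 - 53 = -796/15 ≈ -53.067)
-363/(-115) + m/466 = -363/(-115) - 796/15/466 = -363*(-1/115) - 796/15*1/466 = 363/115 - 398/3495 = 244583/80385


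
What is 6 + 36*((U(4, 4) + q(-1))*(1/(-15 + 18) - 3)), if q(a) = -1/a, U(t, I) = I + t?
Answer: -858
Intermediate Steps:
6 + 36*((U(4, 4) + q(-1))*(1/(-15 + 18) - 3)) = 6 + 36*(((4 + 4) - 1/(-1))*(1/(-15 + 18) - 3)) = 6 + 36*((8 - 1*(-1))*(1/3 - 3)) = 6 + 36*((8 + 1)*(⅓ - 3)) = 6 + 36*(9*(-8/3)) = 6 + 36*(-24) = 6 - 864 = -858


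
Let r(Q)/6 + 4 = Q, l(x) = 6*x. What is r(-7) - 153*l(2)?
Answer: -1902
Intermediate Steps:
r(Q) = -24 + 6*Q
r(-7) - 153*l(2) = (-24 + 6*(-7)) - 918*2 = (-24 - 42) - 153*12 = -66 - 1836 = -1902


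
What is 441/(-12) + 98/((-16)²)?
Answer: -4655/128 ≈ -36.367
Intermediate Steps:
441/(-12) + 98/((-16)²) = 441*(-1/12) + 98/256 = -147/4 + 98*(1/256) = -147/4 + 49/128 = -4655/128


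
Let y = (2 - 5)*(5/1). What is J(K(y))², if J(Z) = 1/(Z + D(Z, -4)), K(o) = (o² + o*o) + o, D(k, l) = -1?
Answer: 1/188356 ≈ 5.3091e-6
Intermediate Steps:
y = -15 ≈ -15.000
K(o) = o + 2*o² (K(o) = (o² + o²) + o = 2*o² + o = o + 2*o²)
J(Z) = 1/(-1 + Z) (J(Z) = 1/(Z - 1) = 1/(-1 + Z))
J(K(y))² = (1/(-1 - 15*(1 + 2*(-15))))² = (1/(-1 - 15*(1 - 30)))² = (1/(-1 - 15*(-29)))² = (1/(-1 + 435))² = (1/434)² = 1/188356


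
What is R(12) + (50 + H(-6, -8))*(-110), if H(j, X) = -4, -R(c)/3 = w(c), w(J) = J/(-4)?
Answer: -5051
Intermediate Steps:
w(J) = -J/4 (w(J) = J*(-1/4) = -J/4)
R(c) = 3*c/4 (R(c) = -(-3)*c/4 = 3*c/4)
R(12) + (50 + H(-6, -8))*(-110) = (3/4)*12 + (50 - 4)*(-110) = 9 + 46*(-110) = 9 - 5060 = -5051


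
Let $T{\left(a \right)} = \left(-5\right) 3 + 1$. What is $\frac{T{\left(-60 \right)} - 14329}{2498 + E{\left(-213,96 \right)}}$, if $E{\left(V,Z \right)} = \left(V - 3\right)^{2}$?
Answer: $- \frac{2049}{7022} \approx -0.2918$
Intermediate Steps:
$E{\left(V,Z \right)} = \left(-3 + V\right)^{2}$
$T{\left(a \right)} = -14$ ($T{\left(a \right)} = -15 + 1 = -14$)
$\frac{T{\left(-60 \right)} - 14329}{2498 + E{\left(-213,96 \right)}} = \frac{-14 - 14329}{2498 + \left(-3 - 213\right)^{2}} = - \frac{14343}{2498 + \left(-216\right)^{2}} = - \frac{14343}{2498 + 46656} = - \frac{14343}{49154} = \left(-14343\right) \frac{1}{49154} = - \frac{2049}{7022}$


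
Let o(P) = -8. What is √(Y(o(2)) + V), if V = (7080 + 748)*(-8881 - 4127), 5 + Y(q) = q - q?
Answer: I*√101826629 ≈ 10091.0*I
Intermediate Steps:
Y(q) = -5 (Y(q) = -5 + (q - q) = -5 + 0 = -5)
V = -101826624 (V = 7828*(-13008) = -101826624)
√(Y(o(2)) + V) = √(-5 - 101826624) = √(-101826629) = I*√101826629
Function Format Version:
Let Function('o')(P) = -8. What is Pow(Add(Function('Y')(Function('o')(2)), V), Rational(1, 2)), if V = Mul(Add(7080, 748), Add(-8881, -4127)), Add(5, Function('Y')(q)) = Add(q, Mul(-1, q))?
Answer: Mul(I, Pow(101826629, Rational(1, 2))) ≈ Mul(10091., I)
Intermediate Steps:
Function('Y')(q) = -5 (Function('Y')(q) = Add(-5, Add(q, Mul(-1, q))) = Add(-5, 0) = -5)
V = -101826624 (V = Mul(7828, -13008) = -101826624)
Pow(Add(Function('Y')(Function('o')(2)), V), Rational(1, 2)) = Pow(Add(-5, -101826624), Rational(1, 2)) = Pow(-101826629, Rational(1, 2)) = Mul(I, Pow(101826629, Rational(1, 2)))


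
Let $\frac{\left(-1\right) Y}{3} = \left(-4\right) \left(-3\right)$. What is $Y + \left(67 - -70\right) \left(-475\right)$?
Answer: $-65111$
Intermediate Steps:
$Y = -36$ ($Y = - 3 \left(\left(-4\right) \left(-3\right)\right) = \left(-3\right) 12 = -36$)
$Y + \left(67 - -70\right) \left(-475\right) = -36 + \left(67 - -70\right) \left(-475\right) = -36 + \left(67 + 70\right) \left(-475\right) = -36 + 137 \left(-475\right) = -36 - 65075 = -65111$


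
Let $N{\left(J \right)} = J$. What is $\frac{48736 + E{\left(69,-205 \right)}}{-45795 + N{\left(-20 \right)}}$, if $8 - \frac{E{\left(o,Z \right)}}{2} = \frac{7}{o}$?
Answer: $- \frac{3363874}{3161235} \approx -1.0641$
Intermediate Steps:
$E{\left(o,Z \right)} = 16 - \frac{14}{o}$ ($E{\left(o,Z \right)} = 16 - 2 \frac{7}{o} = 16 - \frac{14}{o}$)
$\frac{48736 + E{\left(69,-205 \right)}}{-45795 + N{\left(-20 \right)}} = \frac{48736 + \left(16 - \frac{14}{69}\right)}{-45795 - 20} = \frac{48736 + \left(16 - \frac{14}{69}\right)}{-45815} = \left(48736 + \left(16 - \frac{14}{69}\right)\right) \left(- \frac{1}{45815}\right) = \left(48736 + \frac{1090}{69}\right) \left(- \frac{1}{45815}\right) = \frac{3363874}{69} \left(- \frac{1}{45815}\right) = - \frac{3363874}{3161235}$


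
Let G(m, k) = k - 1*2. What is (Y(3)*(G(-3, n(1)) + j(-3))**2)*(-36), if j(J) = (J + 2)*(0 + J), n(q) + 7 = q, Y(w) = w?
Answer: -2700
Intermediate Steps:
n(q) = -7 + q
G(m, k) = -2 + k (G(m, k) = k - 2 = -2 + k)
j(J) = J*(2 + J) (j(J) = (2 + J)*J = J*(2 + J))
(Y(3)*(G(-3, n(1)) + j(-3))**2)*(-36) = (3*((-2 + (-7 + 1)) - 3*(2 - 3))**2)*(-36) = (3*((-2 - 6) - 3*(-1))**2)*(-36) = (3*(-8 + 3)**2)*(-36) = (3*(-5)**2)*(-36) = (3*25)*(-36) = 75*(-36) = -2700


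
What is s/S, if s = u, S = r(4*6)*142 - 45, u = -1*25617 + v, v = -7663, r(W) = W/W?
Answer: -33280/97 ≈ -343.09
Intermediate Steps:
r(W) = 1
u = -33280 (u = -1*25617 - 7663 = -25617 - 7663 = -33280)
S = 97 (S = 1*142 - 45 = 142 - 45 = 97)
s = -33280
s/S = -33280/97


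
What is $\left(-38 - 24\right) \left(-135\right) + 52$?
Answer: $8422$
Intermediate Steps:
$\left(-38 - 24\right) \left(-135\right) + 52 = \left(-62\right) \left(-135\right) + 52 = 8370 + 52 = 8422$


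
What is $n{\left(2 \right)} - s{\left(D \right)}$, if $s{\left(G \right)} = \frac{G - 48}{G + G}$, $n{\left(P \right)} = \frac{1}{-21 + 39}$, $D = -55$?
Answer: $- \frac{436}{495} \approx -0.88081$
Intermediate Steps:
$n{\left(P \right)} = \frac{1}{18}$
$s{\left(G \right)} = \frac{-48 + G}{2 G}$
$n{\left(2 \right)} - s{\left(D \right)} = \frac{1}{18} - \frac{-48 - 55}{2 \left(-55\right)} = \frac{1}{18} - \frac{1}{2} \left(- \frac{1}{55}\right) \left(-103\right) = \frac{1}{18} - \frac{103}{110} = - \frac{436}{495}$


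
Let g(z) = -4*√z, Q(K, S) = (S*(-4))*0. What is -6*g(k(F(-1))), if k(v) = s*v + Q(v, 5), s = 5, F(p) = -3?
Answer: 24*I*√15 ≈ 92.952*I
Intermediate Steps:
Q(K, S) = 0 (Q(K, S) = -4*S*0 = 0)
k(v) = 5*v (k(v) = 5*v + 0 = 5*v)
-6*g(k(F(-1))) = -(-24)*√(5*(-3)) = -(-24)*√(-15) = -(-24)*I*√15 = 24*I*√15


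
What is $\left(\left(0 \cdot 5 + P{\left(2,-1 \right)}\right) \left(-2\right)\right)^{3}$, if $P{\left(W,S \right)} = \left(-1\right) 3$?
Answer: $216$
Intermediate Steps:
$P{\left(W,S \right)} = -3$
$\left(\left(0 \cdot 5 + P{\left(2,-1 \right)}\right) \left(-2\right)\right)^{3} = \left(\left(0 \cdot 5 - 3\right) \left(-2\right)\right)^{3} = \left(\left(0 - 3\right) \left(-2\right)\right)^{3} = \left(\left(-3\right) \left(-2\right)\right)^{3} = 6^{3} = 216$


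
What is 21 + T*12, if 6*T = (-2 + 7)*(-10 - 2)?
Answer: -99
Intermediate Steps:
T = -10 (T = ((-2 + 7)*(-10 - 2))/6 = (5*(-12))/6 = (⅙)*(-60) = -10)
21 + T*12 = 21 - 10*12 = 21 - 120 = -99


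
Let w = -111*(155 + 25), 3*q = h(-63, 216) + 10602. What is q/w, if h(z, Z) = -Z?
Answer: -577/3330 ≈ -0.17327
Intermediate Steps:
q = 3462 (q = (-1*216 + 10602)/3 = (-216 + 10602)/3 = (1/3)*10386 = 3462)
w = -19980 (w = -111*180 = -19980)
q/w = 3462/(-19980) = 3462*(-1/19980) = -577/3330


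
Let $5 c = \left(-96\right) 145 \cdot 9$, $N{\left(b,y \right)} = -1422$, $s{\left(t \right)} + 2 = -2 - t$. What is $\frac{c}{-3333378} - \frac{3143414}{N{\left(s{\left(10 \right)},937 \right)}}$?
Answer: $\frac{873185225177}{395005293} \approx 2210.6$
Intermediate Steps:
$s{\left(t \right)} = -4 - t$ ($s{\left(t \right)} = -2 - \left(2 + t\right) = -4 - t$)
$c = -25056$ ($c = \frac{\left(-96\right) 145 \cdot 9}{5} = \frac{\left(-13920\right) 9}{5} = \frac{1}{5} \left(-125280\right) = -25056$)
$\frac{c}{-3333378} - \frac{3143414}{N{\left(s{\left(10 \right)},937 \right)}} = - \frac{25056}{-3333378} - \frac{3143414}{-1422} = \left(-25056\right) \left(- \frac{1}{3333378}\right) - - \frac{1571707}{711} = \frac{4176}{555563} + \frac{1571707}{711} = \frac{873185225177}{395005293}$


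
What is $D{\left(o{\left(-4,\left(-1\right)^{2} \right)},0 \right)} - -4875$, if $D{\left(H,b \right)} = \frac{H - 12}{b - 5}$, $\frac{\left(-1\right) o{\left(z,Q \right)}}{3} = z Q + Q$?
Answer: $\frac{24378}{5} \approx 4875.6$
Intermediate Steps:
$o{\left(z,Q \right)} = - 3 Q - 3 Q z$ ($o{\left(z,Q \right)} = - 3 \left(z Q + Q\right) = - 3 \left(Q z + Q\right) = - 3 \left(Q + Q z\right) = - 3 Q - 3 Q z$)
$D{\left(H,b \right)} = \frac{-12 + H}{-5 + b}$
$D{\left(o{\left(-4,\left(-1\right)^{2} \right)},0 \right)} - -4875 = \frac{-12 - 3 \left(-1\right)^{2} \left(1 - 4\right)}{-5 + 0} - -4875 = \frac{-12 - 3 \left(-3\right)}{-5} + 4875 = - \frac{-12 + 9}{5} + 4875 = \left(- \frac{1}{5}\right) \left(-3\right) + 4875 = \frac{3}{5} + 4875 = \frac{24378}{5}$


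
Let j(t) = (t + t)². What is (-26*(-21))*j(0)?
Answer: 0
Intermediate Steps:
j(t) = 4*t² (j(t) = (2*t)² = 4*t²)
(-26*(-21))*j(0) = (-26*(-21))*(4*0²) = 546*(4*0) = 546*0 = 0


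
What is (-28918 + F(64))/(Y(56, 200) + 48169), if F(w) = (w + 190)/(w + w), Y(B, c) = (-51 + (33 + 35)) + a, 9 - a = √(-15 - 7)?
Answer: -89190871875/148656515008 - 1850625*I*√22/148656515008 ≈ -0.59998 - 5.8391e-5*I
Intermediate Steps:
a = 9 - I*√22 (a = 9 - √(-15 - 7) = 9 - √(-22) = 9 - I*√22 ≈ 9.0 - 4.6904*I)
Y(B, c) = 26 - I*√22 (Y(B, c) = (-51 + (33 + 35)) + (9 - I*√22) = (-51 + 68) + (9 - I*√22) = 17 + (9 - I*√22) = 26 - I*√22)
F(w) = (190 + w)/(2*w) (F(w) = (190 + w)/((2*w)) = (190 + w)*(1/(2*w)) = (190 + w)/(2*w))
(-28918 + F(64))/(Y(56, 200) + 48169) = (-28918 + (½)*(190 + 64)/64)/((26 - I*√22) + 48169) = (-28918 + (½)*(1/64)*254)/(48195 - I*√22) = (-28918 + 127/64)/(48195 - I*√22) = -1850625/(64*(48195 - I*√22))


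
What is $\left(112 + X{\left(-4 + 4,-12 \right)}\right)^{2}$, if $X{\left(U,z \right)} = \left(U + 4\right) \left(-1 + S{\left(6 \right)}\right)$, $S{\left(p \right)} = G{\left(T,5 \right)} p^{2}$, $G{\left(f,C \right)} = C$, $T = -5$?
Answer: $685584$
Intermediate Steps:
$S{\left(p \right)} = 5 p^{2}$
$X{\left(U,z \right)} = 716 + 179 U$ ($X{\left(U,z \right)} = \left(U + 4\right) \left(-1 + 5 \cdot 6^{2}\right) = \left(4 + U\right) \left(-1 + 5 \cdot 36\right) = \left(4 + U\right) \left(-1 + 180\right) = \left(4 + U\right) 179 = 716 + 179 U$)
$\left(112 + X{\left(-4 + 4,-12 \right)}\right)^{2} = \left(112 + \left(716 + 179 \left(-4 + 4\right)\right)\right)^{2} = \left(112 + \left(716 + 179 \cdot 0\right)\right)^{2} = \left(112 + \left(716 + 0\right)\right)^{2} = \left(112 + 716\right)^{2} = 828^{2} = 685584$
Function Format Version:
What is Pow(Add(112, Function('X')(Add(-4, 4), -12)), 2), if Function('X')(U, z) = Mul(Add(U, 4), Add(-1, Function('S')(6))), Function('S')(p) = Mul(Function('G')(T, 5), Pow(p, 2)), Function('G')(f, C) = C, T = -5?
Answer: 685584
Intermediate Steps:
Function('S')(p) = Mul(5, Pow(p, 2))
Function('X')(U, z) = Add(716, Mul(179, U)) (Function('X')(U, z) = Mul(Add(U, 4), Add(-1, Mul(5, Pow(6, 2)))) = Mul(Add(4, U), Add(-1, Mul(5, 36))) = Mul(Add(4, U), Add(-1, 180)) = Mul(Add(4, U), 179) = Add(716, Mul(179, U)))
Pow(Add(112, Function('X')(Add(-4, 4), -12)), 2) = Pow(Add(112, Add(716, Mul(179, Add(-4, 4)))), 2) = Pow(Add(112, Add(716, Mul(179, 0))), 2) = Pow(Add(112, Add(716, 0)), 2) = Pow(Add(112, 716), 2) = Pow(828, 2) = 685584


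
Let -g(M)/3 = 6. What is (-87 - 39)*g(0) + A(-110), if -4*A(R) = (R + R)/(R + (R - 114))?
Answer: 757457/334 ≈ 2267.8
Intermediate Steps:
g(M) = -18 (g(M) = -3*6 = -18)
A(R) = -R/(2*(-114 + 2*R)) (A(R) = -(R + R)/(4*(R + (R - 114))) = -2*R/(4*(R + (-114 + R))) = -2*R/(4*(-114 + 2*R)) = -R/(2*(-114 + 2*R)))
(-87 - 39)*g(0) + A(-110) = (-87 - 39)*(-18) - 1*(-110)/(-228 + 4*(-110)) = -126*(-18) - 1*(-110)/(-228 - 440) = 2268 - 1*(-110)/(-668) = 2268 - 1*(-110)*(-1/668) = 2268 - 55/334 = 757457/334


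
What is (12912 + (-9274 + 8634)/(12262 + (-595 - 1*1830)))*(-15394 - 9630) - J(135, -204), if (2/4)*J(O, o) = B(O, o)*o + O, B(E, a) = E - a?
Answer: -3177058033742/9837 ≈ -3.2297e+8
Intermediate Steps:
J(O, o) = 2*O + 2*o*(O - o) (J(O, o) = 2*((O - o)*o + O) = 2*(o*(O - o) + O) = 2*(O + o*(O - o)) = 2*O + 2*o*(O - o))
(12912 + (-9274 + 8634)/(12262 + (-595 - 1*1830)))*(-15394 - 9630) - J(135, -204) = (12912 + (-9274 + 8634)/(12262 + (-595 - 1*1830)))*(-15394 - 9630) - (2*135 + 2*(-204)*(135 - 1*(-204))) = (12912 - 640/(12262 + (-595 - 1830)))*(-25024) - (270 + 2*(-204)*(135 + 204)) = (12912 - 640/(12262 - 2425))*(-25024) - (270 + 2*(-204)*339) = (12912 - 640/9837)*(-25024) - (270 - 138312) = (12912 - 640*1/9837)*(-25024) - 1*(-138042) = (12912 - 640/9837)*(-25024) + 138042 = (127014704/9837)*(-25024) + 138042 = -3178415952896/9837 + 138042 = -3177058033742/9837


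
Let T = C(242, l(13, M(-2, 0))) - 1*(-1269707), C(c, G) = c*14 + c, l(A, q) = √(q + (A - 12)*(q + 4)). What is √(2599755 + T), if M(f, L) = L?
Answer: 2*√968273 ≈ 1968.0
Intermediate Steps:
l(A, q) = √(q + (-12 + A)*(4 + q))
C(c, G) = 15*c (C(c, G) = 14*c + c = 15*c)
T = 1273337 (T = 15*242 - 1*(-1269707) = 3630 + 1269707 = 1273337)
√(2599755 + T) = √(2599755 + 1273337) = √3873092 = 2*√968273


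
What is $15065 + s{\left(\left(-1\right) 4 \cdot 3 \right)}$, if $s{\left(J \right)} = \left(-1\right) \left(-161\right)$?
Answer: $15226$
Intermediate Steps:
$s{\left(J \right)} = 161$
$15065 + s{\left(\left(-1\right) 4 \cdot 3 \right)} = 15065 + 161 = 15226$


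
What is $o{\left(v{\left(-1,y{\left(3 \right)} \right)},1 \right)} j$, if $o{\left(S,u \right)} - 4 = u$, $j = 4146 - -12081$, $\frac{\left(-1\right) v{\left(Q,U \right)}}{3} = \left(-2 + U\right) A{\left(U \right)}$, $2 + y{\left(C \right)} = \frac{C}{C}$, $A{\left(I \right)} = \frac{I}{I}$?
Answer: $81135$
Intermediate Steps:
$A{\left(I \right)} = 1$
$y{\left(C \right)} = -1$ ($y{\left(C \right)} = -2 + \frac{C}{C} = -2 + 1 = -1$)
$v{\left(Q,U \right)} = 6 - 3 U$ ($v{\left(Q,U \right)} = - 3 \left(-2 + U\right) 1 = - 3 \left(-2 + U\right) = 6 - 3 U$)
$j = 16227$ ($j = 4146 + 12081 = 16227$)
$o{\left(S,u \right)} = 4 + u$
$o{\left(v{\left(-1,y{\left(3 \right)} \right)},1 \right)} j = \left(4 + 1\right) 16227 = 5 \cdot 16227 = 81135$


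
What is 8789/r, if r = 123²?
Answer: 8789/15129 ≈ 0.58094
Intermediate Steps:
r = 15129
8789/r = 8789/15129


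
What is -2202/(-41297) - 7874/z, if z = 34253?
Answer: -249747472/1414546141 ≈ -0.17656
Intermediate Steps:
-2202/(-41297) - 7874/z = -2202/(-41297) - 7874/34253 = -2202*(-1/41297) - 7874*1/34253 = 2202/41297 - 7874/34253 = -249747472/1414546141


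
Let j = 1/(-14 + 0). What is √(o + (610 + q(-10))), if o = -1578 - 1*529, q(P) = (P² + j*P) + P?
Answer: 2*I*√17227/7 ≈ 37.5*I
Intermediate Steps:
j = -1/14 (j = 1/(-14) = -1/14 ≈ -0.071429)
q(P) = P² + 13*P/14 (q(P) = (P² - P/14) + P = P² + 13*P/14)
o = -2107 (o = -1578 - 529 = -2107)
√(o + (610 + q(-10))) = √(-2107 + (610 + (1/14)*(-10)*(13 + 14*(-10)))) = √(-2107 + (610 + (1/14)*(-10)*(13 - 140))) = √(-2107 + (610 + (1/14)*(-10)*(-127))) = √(-2107 + (610 + 635/7)) = √(-2107 + 4905/7) = √(-9844/7) = 2*I*√17227/7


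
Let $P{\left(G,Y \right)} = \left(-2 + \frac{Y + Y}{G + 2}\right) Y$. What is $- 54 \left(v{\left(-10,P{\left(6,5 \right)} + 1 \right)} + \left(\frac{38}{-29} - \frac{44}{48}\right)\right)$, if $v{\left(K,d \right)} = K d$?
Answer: $- \frac{79155}{58} \approx -1364.7$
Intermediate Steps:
$P{\left(G,Y \right)} = Y \left(-2 + \frac{2 Y}{2 + G}\right)$ ($P{\left(G,Y \right)} = \left(-2 + \frac{2 Y}{2 + G}\right) Y = Y \left(-2 + \frac{2 Y}{2 + G}\right)$)
$- 54 \left(v{\left(-10,P{\left(6,5 \right)} + 1 \right)} + \left(\frac{38}{-29} - \frac{44}{48}\right)\right) = - 54 \left(- 10 \left(2 \cdot 5 \frac{1}{2 + 6} \left(-2 + 5 - 6\right) + 1\right) + \left(\frac{38}{-29} - \frac{44}{48}\right)\right) = - 54 \left(- 10 \left(2 \cdot 5 \cdot \frac{1}{8} \left(-2 + 5 - 6\right) + 1\right) + \left(38 \left(- \frac{1}{29}\right) - \frac{11}{12}\right)\right) = - 54 \left(- 10 \left(2 \cdot 5 \cdot \frac{1}{8} \left(-3\right) + 1\right) - \frac{775}{348}\right) = - 54 \left(- 10 \left(- \frac{15}{4} + 1\right) - \frac{775}{348}\right) = - 54 \left(\left(-10\right) \left(- \frac{11}{4}\right) - \frac{775}{348}\right) = - 54 \left(\frac{55}{2} - \frac{775}{348}\right) = \left(-54\right) \frac{8795}{348} = - \frac{79155}{58}$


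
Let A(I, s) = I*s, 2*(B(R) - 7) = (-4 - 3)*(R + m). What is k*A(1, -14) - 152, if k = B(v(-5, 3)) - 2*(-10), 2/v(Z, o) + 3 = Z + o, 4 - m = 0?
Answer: -1768/5 ≈ -353.60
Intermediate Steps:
m = 4 (m = 4 - 1*0 = 4 + 0 = 4)
v(Z, o) = 2/(-3 + Z + o) (v(Z, o) = 2/(-3 + (Z + o)) = 2/(-3 + Z + o))
B(R) = -7 - 7*R/2 (B(R) = 7 + ((-4 - 3)*(R + 4))/2 = 7 + (-7*(4 + R))/2 = 7 + (-28 - 7*R)/2 = 7 + (-14 - 7*R/2) = -7 - 7*R/2)
k = 72/5 (k = (-7 - 7/(-3 - 5 + 3)) - 2*(-10) = (-7 - 7/(-5)) + 20 = (-7 - 7*(-1)/5) + 20 = (-7 - 7/2*(-⅖)) + 20 = (-7 + 7/5) + 20 = -28/5 + 20 = 72/5 ≈ 14.400)
k*A(1, -14) - 152 = 72*(1*(-14))/5 - 152 = (72/5)*(-14) - 152 = -1008/5 - 152 = -1768/5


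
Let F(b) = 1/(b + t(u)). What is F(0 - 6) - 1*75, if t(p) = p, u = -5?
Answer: -826/11 ≈ -75.091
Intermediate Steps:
F(b) = 1/(-5 + b) (F(b) = 1/(b - 5) = 1/(-5 + b))
F(0 - 6) - 1*75 = 1/(-5 + (0 - 6)) - 1*75 = 1/(-5 - 6) - 75 = 1/(-11) - 75 = -1/11 - 75 = -826/11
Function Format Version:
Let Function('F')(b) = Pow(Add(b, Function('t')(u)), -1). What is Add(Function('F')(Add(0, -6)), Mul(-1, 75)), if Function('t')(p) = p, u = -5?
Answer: Rational(-826, 11) ≈ -75.091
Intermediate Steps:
Function('F')(b) = Pow(Add(-5, b), -1) (Function('F')(b) = Pow(Add(b, -5), -1) = Pow(Add(-5, b), -1))
Add(Function('F')(Add(0, -6)), Mul(-1, 75)) = Add(Pow(Add(-5, Add(0, -6)), -1), Mul(-1, 75)) = Add(Pow(Add(-5, -6), -1), -75) = Add(Pow(-11, -1), -75) = Add(Rational(-1, 11), -75) = Rational(-826, 11)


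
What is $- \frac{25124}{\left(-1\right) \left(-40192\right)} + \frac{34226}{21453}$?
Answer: $\frac{209156555}{215559744} \approx 0.97029$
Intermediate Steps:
$- \frac{25124}{\left(-1\right) \left(-40192\right)} + \frac{34226}{21453} = - \frac{25124}{40192} + 34226 \cdot \frac{1}{21453} = \left(-25124\right) \frac{1}{40192} + \frac{34226}{21453} = - \frac{6281}{10048} + \frac{34226}{21453} = \frac{209156555}{215559744}$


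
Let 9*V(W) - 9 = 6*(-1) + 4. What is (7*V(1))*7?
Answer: 343/9 ≈ 38.111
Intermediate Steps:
V(W) = 7/9 (V(W) = 1 + (6*(-1) + 4)/9 = 1 + (-6 + 4)/9 = 1 + (⅑)*(-2) = 1 - 2/9 = 7/9)
(7*V(1))*7 = (7*(7/9))*7 = (49/9)*7 = 343/9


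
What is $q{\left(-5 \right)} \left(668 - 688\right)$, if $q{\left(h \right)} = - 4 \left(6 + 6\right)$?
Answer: $960$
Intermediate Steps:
$q{\left(h \right)} = -48$ ($q{\left(h \right)} = \left(-4\right) 12 = -48$)
$q{\left(-5 \right)} \left(668 - 688\right) = - 48 \left(668 - 688\right) = \left(-48\right) \left(-20\right) = 960$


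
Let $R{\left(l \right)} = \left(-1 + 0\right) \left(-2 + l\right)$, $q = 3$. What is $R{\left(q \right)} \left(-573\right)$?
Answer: $573$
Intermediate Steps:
$R{\left(l \right)} = 2 - l$ ($R{\left(l \right)} = - (-2 + l) = 2 - l$)
$R{\left(q \right)} \left(-573\right) = \left(2 - 3\right) \left(-573\right) = \left(-1\right) \left(-573\right) = 573$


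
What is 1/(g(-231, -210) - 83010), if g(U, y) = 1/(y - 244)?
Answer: -454/37686541 ≈ -1.2047e-5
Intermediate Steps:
g(U, y) = 1/(-244 + y)
1/(g(-231, -210) - 83010) = 1/(1/(-244 - 210) - 83010) = 1/(1/(-454) - 83010) = 1/(-1/454 - 83010) = 1/(-37686541/454) = -454/37686541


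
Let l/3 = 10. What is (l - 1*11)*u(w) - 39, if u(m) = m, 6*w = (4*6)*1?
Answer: 37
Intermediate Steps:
w = 4 (w = ((4*6)*1)/6 = (24*1)/6 = (1/6)*24 = 4)
l = 30 (l = 3*10 = 30)
(l - 1*11)*u(w) - 39 = (30 - 1*11)*4 - 39 = (30 - 11)*4 - 39 = 19*4 - 39 = 76 - 39 = 37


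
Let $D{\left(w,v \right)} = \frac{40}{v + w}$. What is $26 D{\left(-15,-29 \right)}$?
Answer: $- \frac{260}{11} \approx -23.636$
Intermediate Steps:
$26 D{\left(-15,-29 \right)} = 26 \frac{40}{-29 - 15} = 26 \frac{40}{-44} = 26 \cdot 40 \left(- \frac{1}{44}\right) = 26 \left(- \frac{10}{11}\right) = - \frac{260}{11}$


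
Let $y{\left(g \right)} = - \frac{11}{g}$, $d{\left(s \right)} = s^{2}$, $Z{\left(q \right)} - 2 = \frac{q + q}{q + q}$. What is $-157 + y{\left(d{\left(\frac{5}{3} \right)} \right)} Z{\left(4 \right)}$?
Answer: $- \frac{4222}{25} \approx -168.88$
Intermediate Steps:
$Z{\left(q \right)} = 3$ ($Z{\left(q \right)} = 2 + \frac{q + q}{q + q} = 2 + \frac{2 q}{2 q} = 2 + 2 q \frac{1}{2 q} = 2 + 1 = 3$)
$-157 + y{\left(d{\left(\frac{5}{3} \right)} \right)} Z{\left(4 \right)} = -157 + - \frac{11}{\left(\frac{5}{3}\right)^{2}} \cdot 3 = -157 + - \frac{11}{\frac{25}{9}} \cdot 3 = -157 + \left(-11\right) \frac{9}{25} \cdot 3 = -157 - \frac{297}{25} = - \frac{4222}{25}$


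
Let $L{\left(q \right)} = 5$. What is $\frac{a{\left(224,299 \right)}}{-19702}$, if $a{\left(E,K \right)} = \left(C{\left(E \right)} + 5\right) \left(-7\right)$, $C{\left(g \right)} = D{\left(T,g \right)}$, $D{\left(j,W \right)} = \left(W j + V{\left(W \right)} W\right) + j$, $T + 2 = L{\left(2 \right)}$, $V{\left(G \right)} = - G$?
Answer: $- \frac{173236}{9851} \approx -17.586$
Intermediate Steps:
$T = 3$ ($T = -2 + 5 = 3$)
$D{\left(j,W \right)} = j - W^{2} + W j$ ($D{\left(j,W \right)} = \left(W j + - W W\right) + j = \left(W j - W^{2}\right) + j = \left(- W^{2} + W j\right) + j = j - W^{2} + W j$)
$C{\left(g \right)} = 3 - g^{2} + 3 g$ ($C{\left(g \right)} = 3 - g^{2} + g 3 = 3 - g^{2} + 3 g$)
$a{\left(E,K \right)} = -56 - 21 E + 7 E^{2}$ ($a{\left(E,K \right)} = \left(\left(3 - E^{2} + 3 E\right) + 5\right) \left(-7\right) = \left(8 - E^{2} + 3 E\right) \left(-7\right) = -56 - 21 E + 7 E^{2}$)
$\frac{a{\left(224,299 \right)}}{-19702} = \frac{-56 - 4704 + 7 \cdot 224^{2}}{-19702} = \left(-56 - 4704 + 7 \cdot 50176\right) \left(- \frac{1}{19702}\right) = \left(-56 - 4704 + 351232\right) \left(- \frac{1}{19702}\right) = 346472 \left(- \frac{1}{19702}\right) = - \frac{173236}{9851}$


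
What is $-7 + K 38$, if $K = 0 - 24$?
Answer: $-919$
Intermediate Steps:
$K = -24$ ($K = 0 - 24 = -24$)
$-7 + K 38 = -7 - 912 = -919$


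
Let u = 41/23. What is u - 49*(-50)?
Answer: 56391/23 ≈ 2451.8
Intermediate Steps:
u = 41/23 (u = 41*(1/23) = 41/23 ≈ 1.7826)
u - 49*(-50) = 41/23 - 49*(-50) = 41/23 + 2450 = 56391/23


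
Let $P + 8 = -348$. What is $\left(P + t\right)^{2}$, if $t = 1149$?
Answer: $628849$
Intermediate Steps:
$P = -356$ ($P = -8 - 348 = -356$)
$\left(P + t\right)^{2} = \left(-356 + 1149\right)^{2} = 793^{2} = 628849$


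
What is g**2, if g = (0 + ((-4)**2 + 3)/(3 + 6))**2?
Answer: 130321/6561 ≈ 19.863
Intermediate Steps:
g = 361/81 (g = (0 + (16 + 3)/9)**2 = (0 + 19*(1/9))**2 = (0 + 19/9)**2 = (19/9)**2 = 361/81 ≈ 4.4568)
g**2 = (361/81)**2 = 130321/6561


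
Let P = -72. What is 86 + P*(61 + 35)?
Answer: -6826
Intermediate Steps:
86 + P*(61 + 35) = 86 - 72*(61 + 35) = 86 - 72*96 = 86 - 6912 = -6826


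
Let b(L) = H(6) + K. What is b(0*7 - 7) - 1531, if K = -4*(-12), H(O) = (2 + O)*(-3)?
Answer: -1507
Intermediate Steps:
H(O) = -6 - 3*O
K = 48
b(L) = 24 (b(L) = (-6 - 3*6) + 48 = (-6 - 18) + 48 = -24 + 48 = 24)
b(0*7 - 7) - 1531 = 24 - 1531 = -1507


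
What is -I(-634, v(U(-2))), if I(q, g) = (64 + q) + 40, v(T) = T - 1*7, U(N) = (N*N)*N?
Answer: 530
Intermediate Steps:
U(N) = N³ (U(N) = N²*N = N³)
v(T) = -7 + T (v(T) = T - 7 = -7 + T)
I(q, g) = 104 + q
-I(-634, v(U(-2))) = -(104 - 634) = -1*(-530) = 530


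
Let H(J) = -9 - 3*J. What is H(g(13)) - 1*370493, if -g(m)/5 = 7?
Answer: -370397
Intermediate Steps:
g(m) = -35 (g(m) = -5*7 = -35)
H(g(13)) - 1*370493 = (-9 - 3*(-35)) - 1*370493 = (-9 + 105) - 370493 = 96 - 370493 = -370397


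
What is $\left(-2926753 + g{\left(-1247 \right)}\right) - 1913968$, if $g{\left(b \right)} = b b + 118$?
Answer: $-3285594$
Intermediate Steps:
$g{\left(b \right)} = 118 + b^{2}$ ($g{\left(b \right)} = b^{2} + 118 = 118 + b^{2}$)
$\left(-2926753 + g{\left(-1247 \right)}\right) - 1913968 = \left(-2926753 + \left(118 + \left(-1247\right)^{2}\right)\right) - 1913968 = \left(-2926753 + \left(118 + 1555009\right)\right) - 1913968 = \left(-2926753 + 1555127\right) - 1913968 = -1371626 - 1913968 = -3285594$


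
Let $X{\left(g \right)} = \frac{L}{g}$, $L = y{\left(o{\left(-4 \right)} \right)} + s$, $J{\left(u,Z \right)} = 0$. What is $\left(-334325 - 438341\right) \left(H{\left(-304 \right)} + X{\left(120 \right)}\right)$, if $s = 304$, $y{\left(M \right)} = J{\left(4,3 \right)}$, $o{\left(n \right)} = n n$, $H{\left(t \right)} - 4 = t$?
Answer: $\frac{3447635692}{15} \approx 2.2984 \cdot 10^{8}$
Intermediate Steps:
$H{\left(t \right)} = 4 + t$
$o{\left(n \right)} = n^{2}$
$y{\left(M \right)} = 0$
$L = 304$ ($L = 0 + 304 = 304$)
$X{\left(g \right)} = \frac{304}{g}$
$\left(-334325 - 438341\right) \left(H{\left(-304 \right)} + X{\left(120 \right)}\right) = \left(-334325 - 438341\right) \left(\left(4 - 304\right) + \frac{304}{120}\right) = - 772666 \left(-300 + 304 \cdot \frac{1}{120}\right) = - 772666 \left(-300 + \frac{38}{15}\right) = \left(-772666\right) \left(- \frac{4462}{15}\right) = \frac{3447635692}{15}$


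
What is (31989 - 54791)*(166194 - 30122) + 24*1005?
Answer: -3102689624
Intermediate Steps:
(31989 - 54791)*(166194 - 30122) + 24*1005 = -22802*136072 + 24120 = -3102713744 + 24120 = -3102689624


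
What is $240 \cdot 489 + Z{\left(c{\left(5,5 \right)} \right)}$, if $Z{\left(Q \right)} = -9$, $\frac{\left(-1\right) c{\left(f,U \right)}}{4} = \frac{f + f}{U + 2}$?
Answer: $117351$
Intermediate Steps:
$c{\left(f,U \right)} = - \frac{8 f}{2 + U}$ ($c{\left(f,U \right)} = - 4 \frac{f + f}{U + 2} = - 4 \frac{2 f}{2 + U} = - \frac{8 f}{2 + U}$)
$240 \cdot 489 + Z{\left(c{\left(5,5 \right)} \right)} = 240 \cdot 489 - 9 = 117360 - 9 = 117351$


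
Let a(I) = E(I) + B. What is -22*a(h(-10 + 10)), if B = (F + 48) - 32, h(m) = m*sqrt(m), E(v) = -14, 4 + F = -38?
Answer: 880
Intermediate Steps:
F = -42 (F = -4 - 38 = -42)
h(m) = m**(3/2)
B = -26 (B = (-42 + 48) - 32 = 6 - 32 = -26)
a(I) = -40 (a(I) = -14 - 26 = -40)
-22*a(h(-10 + 10)) = -22*(-40) = 880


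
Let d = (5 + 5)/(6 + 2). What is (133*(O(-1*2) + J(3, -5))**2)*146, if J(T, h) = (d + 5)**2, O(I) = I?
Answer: 3414160141/128 ≈ 2.6673e+7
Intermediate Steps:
d = 5/4 (d = 10/8 = 10*(1/8) = 5/4 ≈ 1.2500)
J(T, h) = 625/16 (J(T, h) = (5/4 + 5)**2 = (25/4)**2 = 625/16)
(133*(O(-1*2) + J(3, -5))**2)*146 = (133*(-1*2 + 625/16)**2)*146 = (133*(-2 + 625/16)**2)*146 = (133*(593/16)**2)*146 = (133*(351649/256))*146 = (46769317/256)*146 = 3414160141/128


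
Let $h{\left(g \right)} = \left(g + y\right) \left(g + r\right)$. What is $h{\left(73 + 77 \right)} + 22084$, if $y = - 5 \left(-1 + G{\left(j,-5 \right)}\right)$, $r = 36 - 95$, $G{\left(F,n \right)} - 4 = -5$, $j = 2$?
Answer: $36644$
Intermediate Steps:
$G{\left(F,n \right)} = -1$ ($G{\left(F,n \right)} = 4 - 5 = -1$)
$r = -59$
$y = 10$ ($y = - 5 \left(-1 - 1\right) = \left(-5\right) \left(-2\right) = 10$)
$h{\left(g \right)} = \left(-59 + g\right) \left(10 + g\right)$ ($h{\left(g \right)} = \left(g + 10\right) \left(g - 59\right) = \left(10 + g\right) \left(-59 + g\right) = \left(-59 + g\right) \left(10 + g\right)$)
$h{\left(73 + 77 \right)} + 22084 = \left(-590 + \left(73 + 77\right)^{2} - 49 \left(73 + 77\right)\right) + 22084 = \left(-590 + 150^{2} - 7350\right) + 22084 = \left(-590 + 22500 - 7350\right) + 22084 = 14560 + 22084 = 36644$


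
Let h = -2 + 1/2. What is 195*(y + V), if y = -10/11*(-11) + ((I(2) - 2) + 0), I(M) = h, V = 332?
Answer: 132015/2 ≈ 66008.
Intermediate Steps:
h = -3/2 (h = -2 + ½ = -3/2 ≈ -1.5000)
I(M) = -3/2
y = 13/2 (y = -10/11*(-11) + ((-3/2 - 2) + 0) = -10*1/11*(-11) + (-7/2 + 0) = -10/11*(-11) - 7/2 = 10 - 7/2 = 13/2 ≈ 6.5000)
195*(y + V) = 195*(13/2 + 332) = 195*(677/2) = 132015/2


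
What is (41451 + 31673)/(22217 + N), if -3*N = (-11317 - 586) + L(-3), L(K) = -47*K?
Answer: 219372/78413 ≈ 2.7976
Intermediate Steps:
N = 11762/3 (N = -((-11317 - 586) - 47*(-3))/3 = -(-11903 + 141)/3 = -1/3*(-11762) = 11762/3 ≈ 3920.7)
(41451 + 31673)/(22217 + N) = (41451 + 31673)/(22217 + 11762/3) = 73124/(78413/3) = 73124*(3/78413) = 219372/78413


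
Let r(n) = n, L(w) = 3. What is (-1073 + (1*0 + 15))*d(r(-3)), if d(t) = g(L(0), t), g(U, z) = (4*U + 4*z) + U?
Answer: -3174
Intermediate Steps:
g(U, z) = 4*z + 5*U
d(t) = 15 + 4*t (d(t) = 4*t + 5*3 = 4*t + 15 = 15 + 4*t)
(-1073 + (1*0 + 15))*d(r(-3)) = (-1073 + (1*0 + 15))*(15 + 4*(-3)) = (-1073 + (0 + 15))*(15 - 12) = (-1073 + 15)*3 = -1058*3 = -3174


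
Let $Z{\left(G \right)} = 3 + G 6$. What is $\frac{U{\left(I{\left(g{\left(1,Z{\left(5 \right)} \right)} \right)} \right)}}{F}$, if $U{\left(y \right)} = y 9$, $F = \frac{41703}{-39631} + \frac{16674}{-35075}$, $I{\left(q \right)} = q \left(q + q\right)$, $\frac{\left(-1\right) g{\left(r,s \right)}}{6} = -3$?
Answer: $- \frac{900757146600}{235948891} \approx -3817.6$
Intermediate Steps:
$Z{\left(G \right)} = 3 + 6 G$
$g{\left(r,s \right)} = 18$ ($g{\left(r,s \right)} = \left(-6\right) \left(-3\right) = 18$)
$I{\left(q \right)} = 2 q^{2}$ ($I{\left(q \right)} = q 2 q = 2 q^{2}$)
$F = - \frac{2123540019}{1390057325}$ ($F = 41703 \left(- \frac{1}{39631}\right) + 16674 \left(- \frac{1}{35075}\right) = - \frac{41703}{39631} - \frac{16674}{35075} = - \frac{2123540019}{1390057325} \approx -1.5277$)
$U{\left(y \right)} = 9 y$
$\frac{U{\left(I{\left(g{\left(1,Z{\left(5 \right)} \right)} \right)} \right)}}{F} = \frac{9 \cdot 2 \cdot 18^{2}}{- \frac{2123540019}{1390057325}} = 9 \cdot 2 \cdot 324 \left(- \frac{1390057325}{2123540019}\right) = 9 \cdot 648 \left(- \frac{1390057325}{2123540019}\right) = 5832 \left(- \frac{1390057325}{2123540019}\right) = - \frac{900757146600}{235948891}$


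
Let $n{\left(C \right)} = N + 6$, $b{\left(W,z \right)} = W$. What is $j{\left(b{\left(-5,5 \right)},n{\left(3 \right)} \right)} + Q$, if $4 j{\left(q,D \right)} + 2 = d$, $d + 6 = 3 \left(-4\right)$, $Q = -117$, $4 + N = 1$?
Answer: $-122$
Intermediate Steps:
$N = -3$ ($N = -4 + 1 = -3$)
$n{\left(C \right)} = 3$ ($n{\left(C \right)} = -3 + 6 = 3$)
$d = -18$ ($d = -6 + 3 \left(-4\right) = -6 - 12 = -18$)
$j{\left(q,D \right)} = -5$ ($j{\left(q,D \right)} = - \frac{1}{2} + \frac{1}{4} \left(-18\right) = - \frac{1}{2} - \frac{9}{2} = -5$)
$j{\left(b{\left(-5,5 \right)},n{\left(3 \right)} \right)} + Q = -5 - 117 = -122$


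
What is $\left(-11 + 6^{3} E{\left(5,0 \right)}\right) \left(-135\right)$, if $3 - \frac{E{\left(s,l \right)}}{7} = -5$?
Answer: $-1631475$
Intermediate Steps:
$E{\left(s,l \right)} = 56$ ($E{\left(s,l \right)} = 21 - -35 = 21 + 35 = 56$)
$\left(-11 + 6^{3} E{\left(5,0 \right)}\right) \left(-135\right) = \left(-11 + 6^{3} \cdot 56\right) \left(-135\right) = \left(-11 + 216 \cdot 56\right) \left(-135\right) = \left(-11 + 12096\right) \left(-135\right) = 12085 \left(-135\right) = -1631475$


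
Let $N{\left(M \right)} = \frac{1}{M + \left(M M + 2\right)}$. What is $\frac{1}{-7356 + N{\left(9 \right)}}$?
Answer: $- \frac{92}{676751} \approx -0.00013594$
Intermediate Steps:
$N{\left(M \right)} = \frac{1}{2 + M + M^{2}}$ ($N{\left(M \right)} = \frac{1}{M + \left(M^{2} + 2\right)} = \frac{1}{M + \left(2 + M^{2}\right)} = \frac{1}{2 + M + M^{2}}$)
$\frac{1}{-7356 + N{\left(9 \right)}} = \frac{1}{-7356 + \frac{1}{2 + 9 + 9^{2}}} = \frac{1}{-7356 + \frac{1}{2 + 9 + 81}} = \frac{1}{-7356 + \frac{1}{92}} = \frac{1}{- \frac{676751}{92}} = - \frac{92}{676751}$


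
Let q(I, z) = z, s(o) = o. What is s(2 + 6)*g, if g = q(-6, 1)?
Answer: 8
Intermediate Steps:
g = 1
s(2 + 6)*g = (2 + 6)*1 = 8*1 = 8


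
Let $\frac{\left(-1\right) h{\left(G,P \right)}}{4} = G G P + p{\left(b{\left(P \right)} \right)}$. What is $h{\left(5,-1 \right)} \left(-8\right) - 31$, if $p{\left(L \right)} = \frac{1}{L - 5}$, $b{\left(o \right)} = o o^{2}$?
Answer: $- \frac{2509}{3} \approx -836.33$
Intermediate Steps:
$b{\left(o \right)} = o^{3}$
$p{\left(L \right)} = \frac{1}{-5 + L}$
$h{\left(G,P \right)} = - \frac{4}{-5 + P^{3}} - 4 P G^{2}$ ($h{\left(G,P \right)} = - 4 \left(G G P + \frac{1}{-5 + P^{3}}\right) = - 4 \left(G^{2} P + \frac{1}{-5 + P^{3}}\right) = - 4 \left(P G^{2} + \frac{1}{-5 + P^{3}}\right) = - 4 \left(\frac{1}{-5 + P^{3}} + P G^{2}\right) = - \frac{4}{-5 + P^{3}} - 4 P G^{2}$)
$h{\left(5,-1 \right)} \left(-8\right) - 31 = \frac{4 \left(-1 - - 5^{2} \left(-5 + \left(-1\right)^{3}\right)\right)}{-5 + \left(-1\right)^{3}} \left(-8\right) - 31 = \frac{4 \left(-1 - \left(-1\right) 25 \left(-5 - 1\right)\right)}{-5 - 1} \left(-8\right) - 31 = \frac{4 \left(-1 - \left(-1\right) 25 \left(-6\right)\right)}{-6} \left(-8\right) - 31 = 4 \left(- \frac{1}{6}\right) \left(-1 - 150\right) \left(-8\right) - 31 = 4 \left(- \frac{1}{6}\right) \left(-151\right) \left(-8\right) - 31 = \frac{302}{3} \left(-8\right) - 31 = - \frac{2416}{3} - 31 = - \frac{2509}{3}$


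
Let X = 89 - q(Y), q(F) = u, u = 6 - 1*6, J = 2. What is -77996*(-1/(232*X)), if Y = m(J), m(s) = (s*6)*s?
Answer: 19499/5162 ≈ 3.7774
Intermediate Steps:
u = 0 (u = 6 - 6 = 0)
m(s) = 6*s**2 (m(s) = (6*s)*s = 6*s**2)
Y = 24 (Y = 6*2**2 = 6*4 = 24)
q(F) = 0
X = 89 (X = 89 - 1*0 = 89 + 0 = 89)
-77996*(-1/(232*X)) = -77996/((-232*89)) = -77996/(-20648) = -77996*(-1/20648) = 19499/5162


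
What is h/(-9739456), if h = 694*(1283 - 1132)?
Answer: -52397/4869728 ≈ -0.010760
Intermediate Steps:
h = 104794 (h = 694*151 = 104794)
h/(-9739456) = 104794/(-9739456) = 104794*(-1/9739456) = -52397/4869728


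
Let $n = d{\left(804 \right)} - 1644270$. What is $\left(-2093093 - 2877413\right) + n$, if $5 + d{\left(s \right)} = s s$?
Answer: $-5968365$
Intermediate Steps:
$d{\left(s \right)} = -5 + s^{2}$ ($d{\left(s \right)} = -5 + s s = -5 + s^{2}$)
$n = -997859$ ($n = \left(-5 + 804^{2}\right) - 1644270 = \left(-5 + 646416\right) - 1644270 = 646411 - 1644270 = -997859$)
$\left(-2093093 - 2877413\right) + n = \left(-2093093 - 2877413\right) - 997859 = -4970506 - 997859 = -5968365$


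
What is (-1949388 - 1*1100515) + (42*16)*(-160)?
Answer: -3157423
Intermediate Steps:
(-1949388 - 1*1100515) + (42*16)*(-160) = (-1949388 - 1100515) + 672*(-160) = -3049903 - 107520 = -3157423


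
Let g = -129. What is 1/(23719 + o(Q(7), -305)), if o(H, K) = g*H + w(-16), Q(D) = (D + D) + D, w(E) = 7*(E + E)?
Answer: 1/20786 ≈ 4.8109e-5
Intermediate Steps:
w(E) = 14*E (w(E) = 7*(2*E) = 14*E)
Q(D) = 3*D (Q(D) = 2*D + D = 3*D)
o(H, K) = -224 - 129*H (o(H, K) = -129*H + 14*(-16) = -129*H - 224 = -224 - 129*H)
1/(23719 + o(Q(7), -305)) = 1/(23719 + (-224 - 387*7)) = 1/(23719 + (-224 - 129*21)) = 1/(23719 + (-224 - 2709)) = 1/(23719 - 2933) = 1/20786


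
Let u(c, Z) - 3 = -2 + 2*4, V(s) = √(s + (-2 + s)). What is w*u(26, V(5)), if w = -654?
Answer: -5886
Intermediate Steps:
V(s) = √(-2 + 2*s)
u(c, Z) = 9 (u(c, Z) = 3 + (-2 + 2*4) = 3 + (-2 + 8) = 3 + 6 = 9)
w*u(26, V(5)) = -654*9 = -5886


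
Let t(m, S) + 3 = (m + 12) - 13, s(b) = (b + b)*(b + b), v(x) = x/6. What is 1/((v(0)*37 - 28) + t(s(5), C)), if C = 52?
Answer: 1/68 ≈ 0.014706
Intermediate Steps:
v(x) = x/6 (v(x) = x*(1/6) = x/6)
s(b) = 4*b**2 (s(b) = (2*b)*(2*b) = 4*b**2)
t(m, S) = -4 + m (t(m, S) = -3 + ((m + 12) - 13) = -3 + ((12 + m) - 13) = -3 + (-1 + m) = -4 + m)
1/((v(0)*37 - 28) + t(s(5), C)) = 1/((((1/6)*0)*37 - 28) + (-4 + 4*5**2)) = 1/((0*37 - 28) + (-4 + 4*25)) = 1/((0 - 28) + (-4 + 100)) = 1/(-28 + 96) = 1/68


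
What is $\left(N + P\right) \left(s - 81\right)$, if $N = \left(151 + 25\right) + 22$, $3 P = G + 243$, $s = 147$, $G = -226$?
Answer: $13442$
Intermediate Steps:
$P = \frac{17}{3}$ ($P = \frac{-226 + 243}{3} = \frac{1}{3} \cdot 17 = \frac{17}{3} \approx 5.6667$)
$N = 198$ ($N = 176 + 22 = 198$)
$\left(N + P\right) \left(s - 81\right) = \left(198 + \frac{17}{3}\right) \left(147 - 81\right) = \frac{611}{3} \cdot 66 = 13442$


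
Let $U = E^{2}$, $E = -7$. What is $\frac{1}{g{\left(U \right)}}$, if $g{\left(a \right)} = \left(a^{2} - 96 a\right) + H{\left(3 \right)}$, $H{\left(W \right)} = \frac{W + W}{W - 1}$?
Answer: $- \frac{1}{2300} \approx -0.00043478$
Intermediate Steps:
$H{\left(W \right)} = \frac{2 W}{-1 + W}$
$U = 49$ ($U = \left(-7\right)^{2} = 49$)
$g{\left(a \right)} = 3 + a^{2} - 96 a$ ($g{\left(a \right)} = \left(a^{2} - 96 a\right) + 2 \cdot 3 \frac{1}{-1 + 3} = \left(a^{2} - 96 a\right) + 2 \cdot 3 \cdot \frac{1}{2} = \left(a^{2} - 96 a\right) + 3 = 3 + a^{2} - 96 a$)
$\frac{1}{g{\left(U \right)}} = \frac{1}{3 + 49^{2} - 4704} = \frac{1}{3 + 2401 - 4704} = \frac{1}{-2300} = - \frac{1}{2300}$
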